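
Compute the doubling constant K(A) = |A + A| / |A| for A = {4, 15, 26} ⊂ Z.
K = |A + A| / |A| = 5/3

Enumerate A + A = {a + b : a, b ∈ A}. With |A| = 3, there are |A|^2 = 9 ordered sum pairs; collecting distinct values, A + A = {8, 19, 30, 41, 52}, so |A + A| = 5. Thus K = 5/3. Here |A + A| = 2|A| − 1 = 5, the minimum possible — so K = 5/3 is minimal, which holds iff A is an arithmetic progression.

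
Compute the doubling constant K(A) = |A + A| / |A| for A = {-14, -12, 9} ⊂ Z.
K = |A + A| / |A| = 6/3 = 2

Enumerate A + A = {a + b : a, b ∈ A}. With |A| = 3, there are |A|^2 = 9 ordered sum pairs; collecting distinct values, A + A = {-28, -26, -24, -5, -3, 18}, so |A + A| = 6. Thus K = 6/3 = 2. For comparison, the minimum possible |A + A| over all 3-element sets is 2·3 − 1 = 5 (so min K = 5/3), attained only by arithmetic progressions.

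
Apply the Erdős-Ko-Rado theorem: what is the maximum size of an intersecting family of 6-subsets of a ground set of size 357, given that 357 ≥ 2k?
max |F| = C(356, 5) = 46325246176

The Erdős-Ko-Rado theorem states: for n ≥ 2k, an intersecting family of k-subsets of an n-element set has size at most C(n − 1, k − 1), with equality for 'star' families {A ⊆ [n] : |A| = k, i ∈ A} (fix an element i). For n = 357, k = 6: C(356, 5) = 46325246176.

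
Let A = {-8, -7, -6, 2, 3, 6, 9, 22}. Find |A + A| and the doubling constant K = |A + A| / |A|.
K = |A + A| / |A| = 31/8

Enumerate A + A = {a + b : a, b ∈ A}. With |A| = 8, there are |A|^2 = 64 ordered sum pairs; collecting distinct values, A + A = {-16, -15, -14, -13, -12, -6, -5, -4, -3, -2, -1, 0, 1, 2, 3, 4, 5, 6, 8, 9, 11, 12, 14, 15, 16, 18, 24, 25, 28, 31, 44}, so |A + A| = 31. Thus K = 31/8. For comparison, the minimum possible |A + A| over all 8-element sets is 2·8 − 1 = 15 (so min K = 15/8), attained only by arithmetic progressions.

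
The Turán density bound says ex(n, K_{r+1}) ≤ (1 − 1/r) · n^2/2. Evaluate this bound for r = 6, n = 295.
Turán density bound = (5/6) · 295^2/2 = 435125/12 ≈ 36260.4167

Turán's theorem: ex(n, K_{r+1}) is achieved by the complete r-partite Turán graph T(n, r) with parts as balanced as possible, and is at most (1 − 1/r) · n^2/2. For r = 6, n = 295: the density bound is (5/6) · 87025/2 = 435125/12 ≈ 36260.4167. The integer-valued extremum is e(T(295, 6)) = 36260, which is strictly less than the density bound 435125/12 since 6 ∤ 295 (the parts of T(295, 6) cannot all be equal).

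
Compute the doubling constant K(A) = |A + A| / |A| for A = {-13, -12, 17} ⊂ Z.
K = |A + A| / |A| = 6/3 = 2

Enumerate A + A = {a + b : a, b ∈ A}. With |A| = 3, there are |A|^2 = 9 ordered sum pairs; collecting distinct values, A + A = {-26, -25, -24, 4, 5, 34}, so |A + A| = 6. Thus K = 6/3 = 2. For comparison, the minimum possible |A + A| over all 3-element sets is 2·3 − 1 = 5 (so min K = 5/3), attained only by arithmetic progressions.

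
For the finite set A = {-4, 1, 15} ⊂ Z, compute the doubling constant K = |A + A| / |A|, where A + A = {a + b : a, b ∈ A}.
K = |A + A| / |A| = 6/3 = 2

Enumerate A + A = {a + b : a, b ∈ A}. With |A| = 3, there are |A|^2 = 9 ordered sum pairs; collecting distinct values, A + A = {-8, -3, 2, 11, 16, 30}, so |A + A| = 6. Thus K = 6/3 = 2. For comparison, the minimum possible |A + A| over all 3-element sets is 2·3 − 1 = 5 (so min K = 5/3), attained only by arithmetic progressions.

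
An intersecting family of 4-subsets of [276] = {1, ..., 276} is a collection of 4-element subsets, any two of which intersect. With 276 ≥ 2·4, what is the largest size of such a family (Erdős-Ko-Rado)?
max |F| = C(275, 3) = 3428425

Erdős-Ko-Rado (1961): when n ≥ 2k, max |F| = C(n−1, k−1). The bound is attained by the star {A : i ∈ A} for any fixed i ∈ [n]. Here C(276−1, 4−1) = C(275, 3) = 3428425.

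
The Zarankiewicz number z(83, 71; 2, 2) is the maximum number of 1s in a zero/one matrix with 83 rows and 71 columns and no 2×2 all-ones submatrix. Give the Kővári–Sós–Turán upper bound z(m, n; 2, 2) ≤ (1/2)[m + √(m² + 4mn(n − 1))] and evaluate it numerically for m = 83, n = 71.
z(83, 71; 2, 2) ≤ (1/2)[83 + √(83² + 4·83·71·70)] = (1/2)[83 + √1656929] = 685.1088

Kővári–Sós–Turán: let r_1, ..., r_83 be the row sums and z = Σ r_i the total number of 1s. Each pair of columns can share at most one row with both entries 1 (else a 2×2 all-ones block appears), so Σ_i C(r_i, 2) ≤ C(71, 2) = 2485. By convexity Σ_i C(r_i, 2) ≥ 83·C(z/83, 2) = z(z − 83)/(2·83), giving z² − 83z − 83·71·70 ≤ 0 and hence z ≤ (1/2)[83 + √(6889 + 4·412510)] = (1/2)[83 + √1656929] ≈ (1/2)(83 + 1287.2175) = 685.1088.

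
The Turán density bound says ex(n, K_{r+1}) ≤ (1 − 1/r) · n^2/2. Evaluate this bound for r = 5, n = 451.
Turán density bound = (4/5) · 451^2/2 = 406802/5 ≈ 81360.4

Turán's theorem: ex(n, K_{r+1}) is achieved by the complete r-partite Turán graph T(n, r) with parts as balanced as possible, and is at most (1 − 1/r) · n^2/2. For r = 5, n = 451: the density bound is (4/5) · 203401/2 = 406802/5 ≈ 81360.4. The integer-valued extremum is e(T(451, 5)) = 81360, which is strictly less than the density bound 406802/5 since 5 ∤ 451 (the parts of T(451, 5) cannot all be equal).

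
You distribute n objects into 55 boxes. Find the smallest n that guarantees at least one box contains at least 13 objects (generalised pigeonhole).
n = (13 − 1)·55 + 1 = 661

By the generalised pigeonhole principle, to guarantee some box contains ≥ r objects we need more than (r − 1) · k objects total. Threshold: n = (r − 1) · k + 1. With r = 13 and k = 55: n = 12 · 55 + 1 = 660 + 1 = 661. For n = 660 = 12 · 55, we can put exactly 12 objects in every box, avoiding 13 in any single one — so 661 is tight.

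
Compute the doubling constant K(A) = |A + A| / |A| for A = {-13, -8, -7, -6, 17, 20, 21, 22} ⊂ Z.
K = |A + A| / |A| = 29/8

Enumerate A + A = {a + b : a, b ∈ A}. With |A| = 8, there are |A|^2 = 64 ordered sum pairs; collecting distinct values, A + A = {-26, -21, -20, -19, -16, -15, -14, -13, -12, 4, 7, 8, 9, 10, 11, 12, 13, 14, 15, 16, 34, 37, 38, 39, 40, 41, 42, 43, 44}, so |A + A| = 29. Thus K = 29/8. For comparison, the minimum possible |A + A| over all 8-element sets is 2·8 − 1 = 15 (so min K = 15/8), attained only by arithmetic progressions.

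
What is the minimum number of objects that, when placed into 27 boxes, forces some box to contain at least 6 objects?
n = (6 − 1)·27 + 1 = 136

By the generalised pigeonhole principle, to guarantee some box contains ≥ r objects we need more than (r − 1) · k objects total. Threshold: n = (r − 1) · k + 1. With r = 6 and k = 27: n = 5 · 27 + 1 = 135 + 1 = 136. For n = 135 = 5 · 27, we can put exactly 5 objects in every box, avoiding 6 in any single one — so 136 is tight.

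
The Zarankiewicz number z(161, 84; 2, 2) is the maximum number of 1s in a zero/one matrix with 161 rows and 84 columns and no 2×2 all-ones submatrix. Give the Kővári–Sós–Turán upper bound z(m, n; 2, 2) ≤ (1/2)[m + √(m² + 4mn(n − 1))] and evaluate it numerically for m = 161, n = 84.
z(161, 84; 2, 2) ≤ (1/2)[161 + √(161² + 4·161·84·83)] = (1/2)[161 + √4515889] = 1143.0311

Kővári–Sós–Turán: let r_1, ..., r_161 be the row sums and z = Σ r_i the total number of 1s. Each pair of columns can share at most one row with both entries 1 (else a 2×2 all-ones block appears), so Σ_i C(r_i, 2) ≤ C(84, 2) = 3486. By convexity Σ_i C(r_i, 2) ≥ 161·C(z/161, 2) = z(z − 161)/(2·161), giving z² − 161z − 161·84·83 ≤ 0 and hence z ≤ (1/2)[161 + √(25921 + 4·1122492)] = (1/2)[161 + √4515889] ≈ (1/2)(161 + 2125.0621) = 1143.0311.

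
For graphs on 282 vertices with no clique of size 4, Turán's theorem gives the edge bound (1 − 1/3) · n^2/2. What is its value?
Turán density bound = (2/3) · 282^2/2 = 26508

Turán's theorem: ex(n, K_{r+1}) is achieved by the complete r-partite Turán graph T(n, r) with parts as balanced as possible, and is at most (1 − 1/r) · n^2/2. For r = 3, n = 282: the density bound is (2/3) · 79524/2 = 26508. Since 3 ∣ 282, the Turán graph T(282, 3) has parts of equal size 94, and its edge count e(T(282, 3)) = 26508 attains the density bound exactly.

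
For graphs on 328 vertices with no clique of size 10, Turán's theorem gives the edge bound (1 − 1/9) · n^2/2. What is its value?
Turán density bound = (8/9) · 328^2/2 = 430336/9 ≈ 47815.1111

Turán's theorem: ex(n, K_{r+1}) is achieved by the complete r-partite Turán graph T(n, r) with parts as balanced as possible, and is at most (1 − 1/r) · n^2/2. For r = 9, n = 328: the density bound is (8/9) · 107584/2 = 430336/9 ≈ 47815.1111. The integer-valued extremum is e(T(328, 9)) = 47814, which is strictly less than the density bound 430336/9 since 9 ∤ 328 (the parts of T(328, 9) cannot all be equal).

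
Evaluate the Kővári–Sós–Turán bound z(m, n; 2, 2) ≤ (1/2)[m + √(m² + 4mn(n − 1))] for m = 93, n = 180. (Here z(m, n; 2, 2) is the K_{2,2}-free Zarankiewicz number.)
z(93, 180; 2, 2) ≤ (1/2)[93 + √(93² + 4·93·180·179)] = (1/2)[93 + √11994489] = 1778.153

Kővári–Sós–Turán: let r_1, ..., r_93 be the row sums and z = Σ r_i the total number of 1s. Each pair of columns can share at most one row with both entries 1 (else a 2×2 all-ones block appears), so Σ_i C(r_i, 2) ≤ C(180, 2) = 16110. By convexity Σ_i C(r_i, 2) ≥ 93·C(z/93, 2) = z(z − 93)/(2·93), giving z² − 93z − 93·180·179 ≤ 0 and hence z ≤ (1/2)[93 + √(8649 + 4·2996460)] = (1/2)[93 + √11994489] ≈ (1/2)(93 + 3463.3061) = 1778.153.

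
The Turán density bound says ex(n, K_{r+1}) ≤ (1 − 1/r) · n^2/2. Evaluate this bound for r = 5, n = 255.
Turán density bound = (4/5) · 255^2/2 = 26010

Turán's theorem: ex(n, K_{r+1}) is achieved by the complete r-partite Turán graph T(n, r) with parts as balanced as possible, and is at most (1 − 1/r) · n^2/2. For r = 5, n = 255: the density bound is (4/5) · 65025/2 = 26010. Since 5 ∣ 255, the Turán graph T(255, 5) has parts of equal size 51, and its edge count e(T(255, 5)) = 26010 attains the density bound exactly.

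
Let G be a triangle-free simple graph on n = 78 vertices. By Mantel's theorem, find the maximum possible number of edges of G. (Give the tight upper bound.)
ex(78, K_3) = ⌊78^2/4⌋ = 1521

Mantel (1907): a triangle-free graph on n vertices has at most ⌊n^2/4⌋ edges, with equality for the complete bipartite graph K_{⌊n/2⌋, ⌈n/2⌉}. For n = 78: ⌊78^2/4⌋ = ⌊6084/4⌋ = 1521. The extremal graph is K_{39, 39}, which has 39·39 = 1521 edges.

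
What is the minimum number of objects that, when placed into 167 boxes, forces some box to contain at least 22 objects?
n = (22 − 1)·167 + 1 = 3508

By the generalised pigeonhole principle, to guarantee some box contains ≥ r objects we need more than (r − 1) · k objects total. Threshold: n = (r − 1) · k + 1. With r = 22 and k = 167: n = 21 · 167 + 1 = 3507 + 1 = 3508. For n = 3507 = 21 · 167, we can put exactly 21 objects in every box, avoiding 22 in any single one — so 3508 is tight.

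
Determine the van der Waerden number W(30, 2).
W(30, 2) = 30 + 1 = 31

A 2-term AP is any pair of integers, so a monochromatic 2-AP exists iff some colour is used at least twice. With 30 colours, the colouring i ↦ i on {1, ..., 30} uses each colour once, avoiding any monochromatic pair, so W(30, 2) > 30. For {1, ..., 31}, pigeonhole forces two integers of the same colour, which form a monochromatic 2-AP. Hence W(30, 2) = 31.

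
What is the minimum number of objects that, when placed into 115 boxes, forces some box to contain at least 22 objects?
n = (22 − 1)·115 + 1 = 2416

By the generalised pigeonhole principle, to guarantee some box contains ≥ r objects we need more than (r − 1) · k objects total. Threshold: n = (r − 1) · k + 1. With r = 22 and k = 115: n = 21 · 115 + 1 = 2415 + 1 = 2416. For n = 2415 = 21 · 115, we can put exactly 21 objects in every box, avoiding 22 in any single one — so 2416 is tight.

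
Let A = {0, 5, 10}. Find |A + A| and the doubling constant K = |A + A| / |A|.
K = |A + A| / |A| = 5/3

Enumerate A + A = {a + b : a, b ∈ A}. With |A| = 3, there are |A|^2 = 9 ordered sum pairs; collecting distinct values, A + A = {0, 5, 10, 15, 20}, so |A + A| = 5. Thus K = 5/3. Here |A + A| = 2|A| − 1 = 5, the minimum possible — so K = 5/3 is minimal, which holds iff A is an arithmetic progression.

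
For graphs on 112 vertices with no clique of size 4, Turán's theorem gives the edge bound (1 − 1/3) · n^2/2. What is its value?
Turán density bound = (2/3) · 112^2/2 = 12544/3 ≈ 4181.3333

Turán's theorem: ex(n, K_{r+1}) is achieved by the complete r-partite Turán graph T(n, r) with parts as balanced as possible, and is at most (1 − 1/r) · n^2/2. For r = 3, n = 112: the density bound is (2/3) · 12544/2 = 12544/3 ≈ 4181.3333. The integer-valued extremum is e(T(112, 3)) = 4181, which is strictly less than the density bound 12544/3 since 3 ∤ 112 (the parts of T(112, 3) cannot all be equal).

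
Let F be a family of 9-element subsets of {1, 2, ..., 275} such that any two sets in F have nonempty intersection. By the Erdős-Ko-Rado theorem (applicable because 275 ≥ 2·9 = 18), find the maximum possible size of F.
max |F| = C(274, 8) = 710710907732046

The Erdős-Ko-Rado theorem states: for n ≥ 2k, an intersecting family of k-subsets of an n-element set has size at most C(n − 1, k − 1), with equality for 'star' families {A ⊆ [n] : |A| = k, i ∈ A} (fix an element i). For n = 275, k = 9: C(274, 8) = 710710907732046.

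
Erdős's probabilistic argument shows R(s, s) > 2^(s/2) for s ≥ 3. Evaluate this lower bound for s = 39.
2^(39/2) = 741455.2002; so R(39, 39) > 741455.2002

Colour each edge of K_n uniformly at random with red/blue. The expected number of monochromatic K_39 is C(n, 39) · 2 · 2^(−C(39,2)). If C(n, 39) · 2^(1 − C(39,2)) < 1, then with positive probability no monochromatic K_39 exists, so R(39, 39) > n. The standard estimate C(n, 39) ≤ n^39/39! shows this inequality holds whenever n ≤ 2^(39/2) (since 39! · 2^(C(39,2) − 1) > 2^(39^2/2) ≥ n^39). Hence R(39, 39) > 2^(39/2) = 741455.2002.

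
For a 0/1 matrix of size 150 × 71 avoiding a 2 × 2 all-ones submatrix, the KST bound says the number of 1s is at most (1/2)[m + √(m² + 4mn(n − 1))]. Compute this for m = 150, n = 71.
z(150, 71; 2, 2) ≤ (1/2)[150 + √(150² + 4·150·71·70)] = (1/2)[150 + √3004500] = 941.6747

Kővári–Sós–Turán: let r_1, ..., r_150 be the row sums and z = Σ r_i the total number of 1s. Each pair of columns can share at most one row with both entries 1 (else a 2×2 all-ones block appears), so Σ_i C(r_i, 2) ≤ C(71, 2) = 2485. By convexity Σ_i C(r_i, 2) ≥ 150·C(z/150, 2) = z(z − 150)/(2·150), giving z² − 150z − 150·71·70 ≤ 0 and hence z ≤ (1/2)[150 + √(22500 + 4·745500)] = (1/2)[150 + √3004500] ≈ (1/2)(150 + 1733.3494) = 941.6747.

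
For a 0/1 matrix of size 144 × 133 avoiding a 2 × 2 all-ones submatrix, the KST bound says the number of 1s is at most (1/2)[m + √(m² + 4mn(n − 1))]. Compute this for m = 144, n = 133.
z(144, 133; 2, 2) ≤ (1/2)[144 + √(144² + 4·144·133·132)] = (1/2)[144 + √10132992] = 1663.618

Kővári–Sós–Turán: let r_1, ..., r_144 be the row sums and z = Σ r_i the total number of 1s. Each pair of columns can share at most one row with both entries 1 (else a 2×2 all-ones block appears), so Σ_i C(r_i, 2) ≤ C(133, 2) = 8778. By convexity Σ_i C(r_i, 2) ≥ 144·C(z/144, 2) = z(z − 144)/(2·144), giving z² − 144z − 144·133·132 ≤ 0 and hence z ≤ (1/2)[144 + √(20736 + 4·2528064)] = (1/2)[144 + √10132992] ≈ (1/2)(144 + 3183.2361) = 1663.618.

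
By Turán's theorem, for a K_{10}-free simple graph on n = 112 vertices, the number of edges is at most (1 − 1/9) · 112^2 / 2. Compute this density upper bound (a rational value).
Turán density bound = (8/9) · 112^2/2 = 50176/9 ≈ 5575.1111

Turán's theorem: ex(n, K_{r+1}) is achieved by the complete r-partite Turán graph T(n, r) with parts as balanced as possible, and is at most (1 − 1/r) · n^2/2. For r = 9, n = 112: the density bound is (8/9) · 12544/2 = 50176/9 ≈ 5575.1111. The integer-valued extremum is e(T(112, 9)) = 5574, which is strictly less than the density bound 50176/9 since 9 ∤ 112 (the parts of T(112, 9) cannot all be equal).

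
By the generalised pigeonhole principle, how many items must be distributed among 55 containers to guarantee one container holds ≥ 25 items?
n = (25 − 1)·55 + 1 = 1321

By the generalised pigeonhole principle, to guarantee some box contains ≥ r objects we need more than (r − 1) · k objects total. Threshold: n = (r − 1) · k + 1. With r = 25 and k = 55: n = 24 · 55 + 1 = 1320 + 1 = 1321. For n = 1320 = 24 · 55, we can put exactly 24 objects in every box, avoiding 25 in any single one — so 1321 is tight.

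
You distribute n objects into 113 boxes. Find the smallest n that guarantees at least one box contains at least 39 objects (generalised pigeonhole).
n = (39 − 1)·113 + 1 = 4295

By the generalised pigeonhole principle, to guarantee some box contains ≥ r objects we need more than (r − 1) · k objects total. Threshold: n = (r − 1) · k + 1. With r = 39 and k = 113: n = 38 · 113 + 1 = 4294 + 1 = 4295. For n = 4294 = 38 · 113, we can put exactly 38 objects in every box, avoiding 39 in any single one — so 4295 is tight.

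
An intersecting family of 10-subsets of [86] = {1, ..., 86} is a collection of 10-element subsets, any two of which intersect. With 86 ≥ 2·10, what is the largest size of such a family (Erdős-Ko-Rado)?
max |F| = C(85, 9) = 411731930610

Erdős-Ko-Rado (1961): when n ≥ 2k, max |F| = C(n−1, k−1). The bound is attained by the star {A : i ∈ A} for any fixed i ∈ [n]. Here C(86−1, 10−1) = C(85, 9) = 411731930610.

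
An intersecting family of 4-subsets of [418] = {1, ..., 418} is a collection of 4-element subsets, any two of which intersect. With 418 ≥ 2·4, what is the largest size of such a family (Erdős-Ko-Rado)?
max |F| = C(417, 3) = 11998480

Erdős-Ko-Rado (1961): when n ≥ 2k, max |F| = C(n−1, k−1). The bound is attained by the star {A : i ∈ A} for any fixed i ∈ [n]. Here C(418−1, 4−1) = C(417, 3) = 11998480.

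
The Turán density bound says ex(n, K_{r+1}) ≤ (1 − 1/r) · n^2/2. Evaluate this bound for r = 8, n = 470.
Turán density bound = (7/8) · 470^2/2 = 386575/4 ≈ 96643.75

Turán's theorem: ex(n, K_{r+1}) is achieved by the complete r-partite Turán graph T(n, r) with parts as balanced as possible, and is at most (1 − 1/r) · n^2/2. For r = 8, n = 470: the density bound is (7/8) · 220900/2 = 386575/4 ≈ 96643.75. The integer-valued extremum is e(T(470, 8)) = 96643, which is strictly less than the density bound 386575/4 since 8 ∤ 470 (the parts of T(470, 8) cannot all be equal).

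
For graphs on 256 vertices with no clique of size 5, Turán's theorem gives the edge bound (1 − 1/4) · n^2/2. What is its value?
Turán density bound = (3/4) · 256^2/2 = 24576

Turán's theorem: ex(n, K_{r+1}) is achieved by the complete r-partite Turán graph T(n, r) with parts as balanced as possible, and is at most (1 − 1/r) · n^2/2. For r = 4, n = 256: the density bound is (3/4) · 65536/2 = 24576. Since 4 ∣ 256, the Turán graph T(256, 4) has parts of equal size 64, and its edge count e(T(256, 4)) = 24576 attains the density bound exactly.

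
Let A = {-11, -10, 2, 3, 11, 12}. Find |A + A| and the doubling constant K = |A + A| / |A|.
K = |A + A| / |A| = 18/6 = 3

Enumerate A + A = {a + b : a, b ∈ A}. With |A| = 6, there are |A|^2 = 36 ordered sum pairs; collecting distinct values, A + A = {-22, -21, -20, -9, -8, -7, 0, 1, 2, 4, 5, 6, 13, 14, 15, 22, 23, 24}, so |A + A| = 18. Thus K = 18/6 = 3. For comparison, the minimum possible |A + A| over all 6-element sets is 2·6 − 1 = 11 (so min K = 11/6), attained only by arithmetic progressions.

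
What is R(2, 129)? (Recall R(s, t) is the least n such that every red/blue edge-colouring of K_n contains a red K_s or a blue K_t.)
R(2, 129) = 129

R(2, k) = k for all k ≥ 2: in a 2-colouring of K_k, either some edge is red (a red K_2) or all edges are blue (a blue K_k). And K_{128} coloured all-blue has no blue K_129, so R(2, 129) > 128. Hence R(2, 129) = 129.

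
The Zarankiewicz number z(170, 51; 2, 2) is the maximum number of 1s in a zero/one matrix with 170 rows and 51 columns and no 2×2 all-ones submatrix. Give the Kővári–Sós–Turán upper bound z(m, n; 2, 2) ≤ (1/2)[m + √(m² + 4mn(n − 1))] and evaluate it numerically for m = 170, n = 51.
z(170, 51; 2, 2) ≤ (1/2)[170 + √(170² + 4·170·51·50)] = (1/2)[170 + √1762900] = 748.8712

Kővári–Sós–Turán: let r_1, ..., r_170 be the row sums and z = Σ r_i the total number of 1s. Each pair of columns can share at most one row with both entries 1 (else a 2×2 all-ones block appears), so Σ_i C(r_i, 2) ≤ C(51, 2) = 1275. By convexity Σ_i C(r_i, 2) ≥ 170·C(z/170, 2) = z(z − 170)/(2·170), giving z² − 170z − 170·51·50 ≤ 0 and hence z ≤ (1/2)[170 + √(28900 + 4·433500)] = (1/2)[170 + √1762900] ≈ (1/2)(170 + 1327.7424) = 748.8712.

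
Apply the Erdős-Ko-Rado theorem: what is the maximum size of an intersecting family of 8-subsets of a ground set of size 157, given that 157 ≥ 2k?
max |F| = C(156, 7) = 389179276200

Erdős-Ko-Rado (1961): when n ≥ 2k, max |F| = C(n−1, k−1). The bound is attained by the star {A : i ∈ A} for any fixed i ∈ [n]. Here C(157−1, 8−1) = C(156, 7) = 389179276200.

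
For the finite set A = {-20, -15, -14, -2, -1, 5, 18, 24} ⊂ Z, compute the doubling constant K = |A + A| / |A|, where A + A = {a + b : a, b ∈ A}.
K = |A + A| / |A| = 28/8 = 7/2

Enumerate A + A = {a + b : a, b ∈ A}. With |A| = 8, there are |A|^2 = 64 ordered sum pairs; collecting distinct values, A + A = {-40, -35, -34, -30, -29, -28, -22, -21, -17, -16, -15, -10, -9, -4, -3, -2, 3, 4, 9, 10, 16, 17, 22, 23, 29, 36, 42, 48}, so |A + A| = 28. Thus K = 28/8 = 7/2. For comparison, the minimum possible |A + A| over all 8-element sets is 2·8 − 1 = 15 (so min K = 15/8), attained only by arithmetic progressions.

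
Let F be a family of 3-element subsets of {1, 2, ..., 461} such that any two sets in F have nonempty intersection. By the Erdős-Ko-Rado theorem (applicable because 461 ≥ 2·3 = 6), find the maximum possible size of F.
max |F| = C(460, 2) = 105570

The Erdős-Ko-Rado theorem states: for n ≥ 2k, an intersecting family of k-subsets of an n-element set has size at most C(n − 1, k − 1), with equality for 'star' families {A ⊆ [n] : |A| = k, i ∈ A} (fix an element i). For n = 461, k = 3: C(460, 2) = 105570.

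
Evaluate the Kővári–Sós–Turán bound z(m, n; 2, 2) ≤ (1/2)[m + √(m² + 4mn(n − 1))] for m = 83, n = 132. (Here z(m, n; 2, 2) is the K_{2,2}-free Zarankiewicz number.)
z(83, 132; 2, 2) ≤ (1/2)[83 + √(83² + 4·83·132·131)] = (1/2)[83 + √5747833] = 1240.2319

Kővári–Sós–Turán: let r_1, ..., r_83 be the row sums and z = Σ r_i the total number of 1s. Each pair of columns can share at most one row with both entries 1 (else a 2×2 all-ones block appears), so Σ_i C(r_i, 2) ≤ C(132, 2) = 8646. By convexity Σ_i C(r_i, 2) ≥ 83·C(z/83, 2) = z(z − 83)/(2·83), giving z² − 83z − 83·132·131 ≤ 0 and hence z ≤ (1/2)[83 + √(6889 + 4·1435236)] = (1/2)[83 + √5747833] ≈ (1/2)(83 + 2397.4639) = 1240.2319.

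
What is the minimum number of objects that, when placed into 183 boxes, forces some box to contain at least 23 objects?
n = (23 − 1)·183 + 1 = 4027

By the generalised pigeonhole principle, to guarantee some box contains ≥ r objects we need more than (r − 1) · k objects total. Threshold: n = (r − 1) · k + 1. With r = 23 and k = 183: n = 22 · 183 + 1 = 4026 + 1 = 4027. For n = 4026 = 22 · 183, we can put exactly 22 objects in every box, avoiding 23 in any single one — so 4027 is tight.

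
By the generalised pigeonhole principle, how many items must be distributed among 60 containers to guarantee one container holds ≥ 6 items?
n = (6 − 1)·60 + 1 = 301

By the generalised pigeonhole principle, to guarantee some box contains ≥ r objects we need more than (r − 1) · k objects total. Threshold: n = (r − 1) · k + 1. With r = 6 and k = 60: n = 5 · 60 + 1 = 300 + 1 = 301. For n = 300 = 5 · 60, we can put exactly 5 objects in every box, avoiding 6 in any single one — so 301 is tight.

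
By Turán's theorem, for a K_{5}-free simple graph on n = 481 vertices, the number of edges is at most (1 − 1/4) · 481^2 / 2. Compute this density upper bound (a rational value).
Turán density bound = (3/4) · 481^2/2 = 694083/8 ≈ 86760.375

Turán's theorem: ex(n, K_{r+1}) is achieved by the complete r-partite Turán graph T(n, r) with parts as balanced as possible, and is at most (1 − 1/r) · n^2/2. For r = 4, n = 481: the density bound is (3/4) · 231361/2 = 694083/8 ≈ 86760.375. The integer-valued extremum is e(T(481, 4)) = 86760, which is strictly less than the density bound 694083/8 since 4 ∤ 481 (the parts of T(481, 4) cannot all be equal).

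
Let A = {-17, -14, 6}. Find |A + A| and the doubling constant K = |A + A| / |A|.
K = |A + A| / |A| = 6/3 = 2

Enumerate A + A = {a + b : a, b ∈ A}. With |A| = 3, there are |A|^2 = 9 ordered sum pairs; collecting distinct values, A + A = {-34, -31, -28, -11, -8, 12}, so |A + A| = 6. Thus K = 6/3 = 2. For comparison, the minimum possible |A + A| over all 3-element sets is 2·3 − 1 = 5 (so min K = 5/3), attained only by arithmetic progressions.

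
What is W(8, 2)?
W(8, 2) = 8 + 1 = 9

A 2-term AP is any pair of integers, so a monochromatic 2-AP exists iff some colour is used at least twice. With 8 colours, the colouring i ↦ i on {1, ..., 8} uses each colour once, avoiding any monochromatic pair, so W(8, 2) > 8. For {1, ..., 9}, pigeonhole forces two integers of the same colour, which form a monochromatic 2-AP. Hence W(8, 2) = 9.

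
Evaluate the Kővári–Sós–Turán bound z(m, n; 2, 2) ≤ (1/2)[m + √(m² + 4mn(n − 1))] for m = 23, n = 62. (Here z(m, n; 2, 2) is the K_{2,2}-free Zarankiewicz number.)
z(23, 62; 2, 2) ≤ (1/2)[23 + √(23² + 4·23·62·61)] = (1/2)[23 + √348473] = 306.658

Kővári–Sós–Turán: let r_1, ..., r_23 be the row sums and z = Σ r_i the total number of 1s. Each pair of columns can share at most one row with both entries 1 (else a 2×2 all-ones block appears), so Σ_i C(r_i, 2) ≤ C(62, 2) = 1891. By convexity Σ_i C(r_i, 2) ≥ 23·C(z/23, 2) = z(z − 23)/(2·23), giving z² − 23z − 23·62·61 ≤ 0 and hence z ≤ (1/2)[23 + √(529 + 4·86986)] = (1/2)[23 + √348473] ≈ (1/2)(23 + 590.316) = 306.658.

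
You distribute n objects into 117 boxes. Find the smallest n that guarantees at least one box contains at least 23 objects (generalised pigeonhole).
n = (23 − 1)·117 + 1 = 2575

By the generalised pigeonhole principle, to guarantee some box contains ≥ r objects we need more than (r − 1) · k objects total. Threshold: n = (r − 1) · k + 1. With r = 23 and k = 117: n = 22 · 117 + 1 = 2574 + 1 = 2575. For n = 2574 = 22 · 117, we can put exactly 22 objects in every box, avoiding 23 in any single one — so 2575 is tight.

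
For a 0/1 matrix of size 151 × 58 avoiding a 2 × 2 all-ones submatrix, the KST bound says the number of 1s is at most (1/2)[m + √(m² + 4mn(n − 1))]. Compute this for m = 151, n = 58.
z(151, 58; 2, 2) ≤ (1/2)[151 + √(151² + 4·151·58·57)] = (1/2)[151 + √2019625] = 786.0676

Kővári–Sós–Turán: let r_1, ..., r_151 be the row sums and z = Σ r_i the total number of 1s. Each pair of columns can share at most one row with both entries 1 (else a 2×2 all-ones block appears), so Σ_i C(r_i, 2) ≤ C(58, 2) = 1653. By convexity Σ_i C(r_i, 2) ≥ 151·C(z/151, 2) = z(z − 151)/(2·151), giving z² − 151z − 151·58·57 ≤ 0 and hence z ≤ (1/2)[151 + √(22801 + 4·499206)] = (1/2)[151 + √2019625] ≈ (1/2)(151 + 1421.1351) = 786.0676.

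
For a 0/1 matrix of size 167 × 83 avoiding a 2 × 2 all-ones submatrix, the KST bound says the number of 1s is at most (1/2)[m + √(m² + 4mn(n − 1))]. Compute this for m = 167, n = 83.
z(167, 83; 2, 2) ≤ (1/2)[167 + √(167² + 4·167·83·82)] = (1/2)[167 + √4574297] = 1152.8803

Kővári–Sós–Turán: let r_1, ..., r_167 be the row sums and z = Σ r_i the total number of 1s. Each pair of columns can share at most one row with both entries 1 (else a 2×2 all-ones block appears), so Σ_i C(r_i, 2) ≤ C(83, 2) = 3403. By convexity Σ_i C(r_i, 2) ≥ 167·C(z/167, 2) = z(z − 167)/(2·167), giving z² − 167z − 167·83·82 ≤ 0 and hence z ≤ (1/2)[167 + √(27889 + 4·1136602)] = (1/2)[167 + √4574297] ≈ (1/2)(167 + 2138.7606) = 1152.8803.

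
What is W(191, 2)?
W(191, 2) = 191 + 1 = 192

A 2-term AP is any pair of integers, so a monochromatic 2-AP exists iff some colour is used at least twice. With 191 colours, the colouring i ↦ i on {1, ..., 191} uses each colour once, avoiding any monochromatic pair, so W(191, 2) > 191. For {1, ..., 192}, pigeonhole forces two integers of the same colour, which form a monochromatic 2-AP. Hence W(191, 2) = 192.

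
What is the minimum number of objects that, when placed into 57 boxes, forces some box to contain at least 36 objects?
n = (36 − 1)·57 + 1 = 1996

By the generalised pigeonhole principle, to guarantee some box contains ≥ r objects we need more than (r − 1) · k objects total. Threshold: n = (r − 1) · k + 1. With r = 36 and k = 57: n = 35 · 57 + 1 = 1995 + 1 = 1996. For n = 1995 = 35 · 57, we can put exactly 35 objects in every box, avoiding 36 in any single one — so 1996 is tight.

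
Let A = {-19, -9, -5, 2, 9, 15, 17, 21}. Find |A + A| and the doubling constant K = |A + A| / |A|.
K = |A + A| / |A| = 32/8 = 4

Enumerate A + A = {a + b : a, b ∈ A}. With |A| = 8, there are |A|^2 = 64 ordered sum pairs; collecting distinct values, A + A = {-38, -28, -24, -18, -17, -14, -10, -7, -4, -3, -2, 0, 2, 4, 6, 8, 10, 11, 12, 16, 17, 18, 19, 23, 24, 26, 30, 32, 34, 36, 38, 42}, so |A + A| = 32. Thus K = 32/8 = 4. For comparison, the minimum possible |A + A| over all 8-element sets is 2·8 − 1 = 15 (so min K = 15/8), attained only by arithmetic progressions.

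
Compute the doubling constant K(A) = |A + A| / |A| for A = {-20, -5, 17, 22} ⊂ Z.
K = |A + A| / |A| = 10/4 = 5/2

Enumerate A + A = {a + b : a, b ∈ A}. With |A| = 4, there are |A|^2 = 16 ordered sum pairs; collecting distinct values, A + A = {-40, -25, -10, -3, 2, 12, 17, 34, 39, 44}, so |A + A| = 10. Thus K = 10/4 = 5/2. For comparison, the minimum possible |A + A| over all 4-element sets is 2·4 − 1 = 7 (so min K = 7/4), attained only by arithmetic progressions.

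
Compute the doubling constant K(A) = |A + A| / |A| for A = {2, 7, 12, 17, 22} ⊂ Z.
K = |A + A| / |A| = 9/5

Enumerate A + A = {a + b : a, b ∈ A}. With |A| = 5, there are |A|^2 = 25 ordered sum pairs; collecting distinct values, A + A = {4, 9, 14, 19, 24, 29, 34, 39, 44}, so |A + A| = 9. Thus K = 9/5. Here |A + A| = 2|A| − 1 = 9, the minimum possible — so K = 9/5 is minimal, which holds iff A is an arithmetic progression.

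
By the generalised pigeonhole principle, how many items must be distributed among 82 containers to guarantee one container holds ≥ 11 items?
n = (11 − 1)·82 + 1 = 821

By the generalised pigeonhole principle, to guarantee some box contains ≥ r objects we need more than (r − 1) · k objects total. Threshold: n = (r − 1) · k + 1. With r = 11 and k = 82: n = 10 · 82 + 1 = 820 + 1 = 821. For n = 820 = 10 · 82, we can put exactly 10 objects in every box, avoiding 11 in any single one — so 821 is tight.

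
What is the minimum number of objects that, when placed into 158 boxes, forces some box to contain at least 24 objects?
n = (24 − 1)·158 + 1 = 3635

By the generalised pigeonhole principle, to guarantee some box contains ≥ r objects we need more than (r − 1) · k objects total. Threshold: n = (r − 1) · k + 1. With r = 24 and k = 158: n = 23 · 158 + 1 = 3634 + 1 = 3635. For n = 3634 = 23 · 158, we can put exactly 23 objects in every box, avoiding 24 in any single one — so 3635 is tight.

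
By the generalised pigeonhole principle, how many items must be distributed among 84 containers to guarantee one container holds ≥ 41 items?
n = (41 − 1)·84 + 1 = 3361

By the generalised pigeonhole principle, to guarantee some box contains ≥ r objects we need more than (r − 1) · k objects total. Threshold: n = (r − 1) · k + 1. With r = 41 and k = 84: n = 40 · 84 + 1 = 3360 + 1 = 3361. For n = 3360 = 40 · 84, we can put exactly 40 objects in every box, avoiding 41 in any single one — so 3361 is tight.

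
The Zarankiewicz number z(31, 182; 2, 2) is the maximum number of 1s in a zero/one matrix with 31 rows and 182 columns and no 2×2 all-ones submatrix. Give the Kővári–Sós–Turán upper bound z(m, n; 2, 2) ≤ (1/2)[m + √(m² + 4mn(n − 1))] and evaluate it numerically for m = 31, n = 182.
z(31, 182; 2, 2) ≤ (1/2)[31 + √(31² + 4·31·182·181)] = (1/2)[31 + √4085769] = 1026.1643

Kővári–Sós–Turán: let r_1, ..., r_31 be the row sums and z = Σ r_i the total number of 1s. Each pair of columns can share at most one row with both entries 1 (else a 2×2 all-ones block appears), so Σ_i C(r_i, 2) ≤ C(182, 2) = 16471. By convexity Σ_i C(r_i, 2) ≥ 31·C(z/31, 2) = z(z − 31)/(2·31), giving z² − 31z − 31·182·181 ≤ 0 and hence z ≤ (1/2)[31 + √(961 + 4·1021202)] = (1/2)[31 + √4085769] ≈ (1/2)(31 + 2021.3285) = 1026.1643.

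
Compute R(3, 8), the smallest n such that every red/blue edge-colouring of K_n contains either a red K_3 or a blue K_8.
R(3, 8) = 28

Lower bound: an explicit 2-colouring of K_{27} (typically a Paley-type or other structured construction) avoids a red K_3 and a blue K_8, showing R(3, 8) > 27.
Upper bound: the simple Erdős–Szekeres recurrence only gives R(3, 8) ≤ 31; the tight bound R(3, 8) ≤ 28 requires a sharper case analysis (or computer search) of 2-colourings of K_{28}.
Hence R(3, 8) = 28.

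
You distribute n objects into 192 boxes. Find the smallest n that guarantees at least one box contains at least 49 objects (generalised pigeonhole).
n = (49 − 1)·192 + 1 = 9217

By the generalised pigeonhole principle, to guarantee some box contains ≥ r objects we need more than (r − 1) · k objects total. Threshold: n = (r − 1) · k + 1. With r = 49 and k = 192: n = 48 · 192 + 1 = 9216 + 1 = 9217. For n = 9216 = 48 · 192, we can put exactly 48 objects in every box, avoiding 49 in any single one — so 9217 is tight.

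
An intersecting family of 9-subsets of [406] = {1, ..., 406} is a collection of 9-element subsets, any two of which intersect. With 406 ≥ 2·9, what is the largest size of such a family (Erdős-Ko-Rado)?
max |F| = C(405, 8) = 16745853821188050

The Erdős-Ko-Rado theorem states: for n ≥ 2k, an intersecting family of k-subsets of an n-element set has size at most C(n − 1, k − 1), with equality for 'star' families {A ⊆ [n] : |A| = k, i ∈ A} (fix an element i). For n = 406, k = 9: C(405, 8) = 16745853821188050.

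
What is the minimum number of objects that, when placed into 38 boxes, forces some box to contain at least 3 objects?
n = (3 − 1)·38 + 1 = 77

By the generalised pigeonhole principle, to guarantee some box contains ≥ r objects we need more than (r − 1) · k objects total. Threshold: n = (r − 1) · k + 1. With r = 3 and k = 38: n = 2 · 38 + 1 = 76 + 1 = 77. For n = 76 = 2 · 38, we can put exactly 2 objects in every box, avoiding 3 in any single one — so 77 is tight.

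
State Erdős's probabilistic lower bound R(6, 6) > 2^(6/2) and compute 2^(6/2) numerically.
2^(6/2) = 8; so R(6, 6) > 8

Colour each edge of K_n uniformly at random with red/blue. The expected number of monochromatic K_6 is C(n, 6) · 2 · 2^(−C(6,2)). If C(n, 6) · 2^(1 − C(6,2)) < 1, then with positive probability no monochromatic K_6 exists, so R(6, 6) > n. The standard estimate C(n, 6) ≤ n^6/6! shows this inequality holds whenever n ≤ 2^(6/2) (since 6! · 2^(C(6,2) − 1) > 2^(6^2/2) ≥ n^6). Hence R(6, 6) > 2^(6/2) = 8.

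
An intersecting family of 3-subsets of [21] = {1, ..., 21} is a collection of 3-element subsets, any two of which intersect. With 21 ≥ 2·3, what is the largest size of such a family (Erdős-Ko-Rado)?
max |F| = C(20, 2) = 190

Erdős-Ko-Rado (1961): when n ≥ 2k, max |F| = C(n−1, k−1). The bound is attained by the star {A : i ∈ A} for any fixed i ∈ [n]. Here C(21−1, 3−1) = C(20, 2) = 190.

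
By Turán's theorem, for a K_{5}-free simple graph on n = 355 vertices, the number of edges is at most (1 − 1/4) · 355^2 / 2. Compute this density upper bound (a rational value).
Turán density bound = (3/4) · 355^2/2 = 378075/8 ≈ 47259.375

Turán's theorem: ex(n, K_{r+1}) is achieved by the complete r-partite Turán graph T(n, r) with parts as balanced as possible, and is at most (1 − 1/r) · n^2/2. For r = 4, n = 355: the density bound is (3/4) · 126025/2 = 378075/8 ≈ 47259.375. The integer-valued extremum is e(T(355, 4)) = 47259, which is strictly less than the density bound 378075/8 since 4 ∤ 355 (the parts of T(355, 4) cannot all be equal).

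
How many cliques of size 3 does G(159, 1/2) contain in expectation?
E[# K_3] = C(159, 3) · (1/2)^C(3, 2) = 657359 / 2^3 = 82169.875

For each 3-subset S of vertices (there are C(159, 3) = 657359 such S), let X_S = 1 if S induces a K_3 (all C(3, 2) = 3 edges present). Then P(X_S = 1) = (1/2)^3 = 1/8. By linearity of expectation, E[# K_3] = C(159, 3) · (1/2)^3 = 657359 / 8 = 82169.875.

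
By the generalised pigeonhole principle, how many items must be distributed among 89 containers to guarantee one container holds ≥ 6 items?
n = (6 − 1)·89 + 1 = 446

By the generalised pigeonhole principle, to guarantee some box contains ≥ r objects we need more than (r − 1) · k objects total. Threshold: n = (r − 1) · k + 1. With r = 6 and k = 89: n = 5 · 89 + 1 = 445 + 1 = 446. For n = 445 = 5 · 89, we can put exactly 5 objects in every box, avoiding 6 in any single one — so 446 is tight.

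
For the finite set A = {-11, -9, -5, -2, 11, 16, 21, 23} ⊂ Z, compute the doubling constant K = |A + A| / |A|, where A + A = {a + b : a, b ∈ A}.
K = |A + A| / |A| = 33/8

Enumerate A + A = {a + b : a, b ∈ A}. With |A| = 8, there are |A|^2 = 64 ordered sum pairs; collecting distinct values, A + A = {-22, -20, -18, -16, -14, -13, -11, -10, -7, -4, 0, 2, 5, 6, 7, 9, 10, 11, 12, 14, 16, 18, 19, 21, 22, 27, 32, 34, 37, 39, 42, 44, 46}, so |A + A| = 33. Thus K = 33/8. For comparison, the minimum possible |A + A| over all 8-element sets is 2·8 − 1 = 15 (so min K = 15/8), attained only by arithmetic progressions.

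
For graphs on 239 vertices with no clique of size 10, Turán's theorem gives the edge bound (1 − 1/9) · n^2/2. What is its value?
Turán density bound = (8/9) · 239^2/2 = 228484/9 ≈ 25387.1111

Turán's theorem: ex(n, K_{r+1}) is achieved by the complete r-partite Turán graph T(n, r) with parts as balanced as possible, and is at most (1 − 1/r) · n^2/2. For r = 9, n = 239: the density bound is (8/9) · 57121/2 = 228484/9 ≈ 25387.1111. The integer-valued extremum is e(T(239, 9)) = 25386, which is strictly less than the density bound 228484/9 since 9 ∤ 239 (the parts of T(239, 9) cannot all be equal).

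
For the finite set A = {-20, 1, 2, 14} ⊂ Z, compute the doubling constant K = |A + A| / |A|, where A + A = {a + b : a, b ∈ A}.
K = |A + A| / |A| = 10/4 = 5/2

Enumerate A + A = {a + b : a, b ∈ A}. With |A| = 4, there are |A|^2 = 16 ordered sum pairs; collecting distinct values, A + A = {-40, -19, -18, -6, 2, 3, 4, 15, 16, 28}, so |A + A| = 10. Thus K = 10/4 = 5/2. For comparison, the minimum possible |A + A| over all 4-element sets is 2·4 − 1 = 7 (so min K = 7/4), attained only by arithmetic progressions.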